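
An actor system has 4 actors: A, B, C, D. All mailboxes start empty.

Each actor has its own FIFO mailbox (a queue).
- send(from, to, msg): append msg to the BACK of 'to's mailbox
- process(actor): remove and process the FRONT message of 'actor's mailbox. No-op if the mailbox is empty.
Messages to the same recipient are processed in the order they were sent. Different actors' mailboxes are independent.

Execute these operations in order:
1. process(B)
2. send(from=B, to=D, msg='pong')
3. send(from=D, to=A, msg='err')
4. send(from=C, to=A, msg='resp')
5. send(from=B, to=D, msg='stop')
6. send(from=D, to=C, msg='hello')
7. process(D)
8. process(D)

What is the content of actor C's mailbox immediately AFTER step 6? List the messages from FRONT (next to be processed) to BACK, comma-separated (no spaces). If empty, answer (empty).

After 1 (process(B)): A:[] B:[] C:[] D:[]
After 2 (send(from=B, to=D, msg='pong')): A:[] B:[] C:[] D:[pong]
After 3 (send(from=D, to=A, msg='err')): A:[err] B:[] C:[] D:[pong]
After 4 (send(from=C, to=A, msg='resp')): A:[err,resp] B:[] C:[] D:[pong]
After 5 (send(from=B, to=D, msg='stop')): A:[err,resp] B:[] C:[] D:[pong,stop]
After 6 (send(from=D, to=C, msg='hello')): A:[err,resp] B:[] C:[hello] D:[pong,stop]

hello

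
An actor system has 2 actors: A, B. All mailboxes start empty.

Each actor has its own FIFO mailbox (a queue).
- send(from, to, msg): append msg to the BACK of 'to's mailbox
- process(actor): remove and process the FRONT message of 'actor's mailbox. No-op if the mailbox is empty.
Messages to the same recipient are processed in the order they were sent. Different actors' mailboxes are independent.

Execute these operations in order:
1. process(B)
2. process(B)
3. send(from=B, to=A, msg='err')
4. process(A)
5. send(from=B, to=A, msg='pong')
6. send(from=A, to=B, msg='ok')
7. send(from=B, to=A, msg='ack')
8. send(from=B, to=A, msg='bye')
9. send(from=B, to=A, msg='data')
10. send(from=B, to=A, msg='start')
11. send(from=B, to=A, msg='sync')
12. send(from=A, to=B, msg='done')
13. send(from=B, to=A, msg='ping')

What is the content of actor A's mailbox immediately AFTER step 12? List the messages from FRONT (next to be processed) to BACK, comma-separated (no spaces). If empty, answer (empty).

After 1 (process(B)): A:[] B:[]
After 2 (process(B)): A:[] B:[]
After 3 (send(from=B, to=A, msg='err')): A:[err] B:[]
After 4 (process(A)): A:[] B:[]
After 5 (send(from=B, to=A, msg='pong')): A:[pong] B:[]
After 6 (send(from=A, to=B, msg='ok')): A:[pong] B:[ok]
After 7 (send(from=B, to=A, msg='ack')): A:[pong,ack] B:[ok]
After 8 (send(from=B, to=A, msg='bye')): A:[pong,ack,bye] B:[ok]
After 9 (send(from=B, to=A, msg='data')): A:[pong,ack,bye,data] B:[ok]
After 10 (send(from=B, to=A, msg='start')): A:[pong,ack,bye,data,start] B:[ok]
After 11 (send(from=B, to=A, msg='sync')): A:[pong,ack,bye,data,start,sync] B:[ok]
After 12 (send(from=A, to=B, msg='done')): A:[pong,ack,bye,data,start,sync] B:[ok,done]

pong,ack,bye,data,start,sync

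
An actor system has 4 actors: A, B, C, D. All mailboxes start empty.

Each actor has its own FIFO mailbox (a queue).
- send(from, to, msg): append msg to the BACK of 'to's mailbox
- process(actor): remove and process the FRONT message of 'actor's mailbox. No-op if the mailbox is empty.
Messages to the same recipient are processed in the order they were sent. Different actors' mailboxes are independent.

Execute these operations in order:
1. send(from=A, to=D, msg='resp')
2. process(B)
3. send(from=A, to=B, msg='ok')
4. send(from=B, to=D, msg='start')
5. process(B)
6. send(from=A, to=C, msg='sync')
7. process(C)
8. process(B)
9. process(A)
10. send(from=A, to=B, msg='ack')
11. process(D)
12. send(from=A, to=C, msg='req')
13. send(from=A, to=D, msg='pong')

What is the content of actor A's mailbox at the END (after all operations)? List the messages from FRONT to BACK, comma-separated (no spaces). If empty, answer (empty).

After 1 (send(from=A, to=D, msg='resp')): A:[] B:[] C:[] D:[resp]
After 2 (process(B)): A:[] B:[] C:[] D:[resp]
After 3 (send(from=A, to=B, msg='ok')): A:[] B:[ok] C:[] D:[resp]
After 4 (send(from=B, to=D, msg='start')): A:[] B:[ok] C:[] D:[resp,start]
After 5 (process(B)): A:[] B:[] C:[] D:[resp,start]
After 6 (send(from=A, to=C, msg='sync')): A:[] B:[] C:[sync] D:[resp,start]
After 7 (process(C)): A:[] B:[] C:[] D:[resp,start]
After 8 (process(B)): A:[] B:[] C:[] D:[resp,start]
After 9 (process(A)): A:[] B:[] C:[] D:[resp,start]
After 10 (send(from=A, to=B, msg='ack')): A:[] B:[ack] C:[] D:[resp,start]
After 11 (process(D)): A:[] B:[ack] C:[] D:[start]
After 12 (send(from=A, to=C, msg='req')): A:[] B:[ack] C:[req] D:[start]
After 13 (send(from=A, to=D, msg='pong')): A:[] B:[ack] C:[req] D:[start,pong]

Answer: (empty)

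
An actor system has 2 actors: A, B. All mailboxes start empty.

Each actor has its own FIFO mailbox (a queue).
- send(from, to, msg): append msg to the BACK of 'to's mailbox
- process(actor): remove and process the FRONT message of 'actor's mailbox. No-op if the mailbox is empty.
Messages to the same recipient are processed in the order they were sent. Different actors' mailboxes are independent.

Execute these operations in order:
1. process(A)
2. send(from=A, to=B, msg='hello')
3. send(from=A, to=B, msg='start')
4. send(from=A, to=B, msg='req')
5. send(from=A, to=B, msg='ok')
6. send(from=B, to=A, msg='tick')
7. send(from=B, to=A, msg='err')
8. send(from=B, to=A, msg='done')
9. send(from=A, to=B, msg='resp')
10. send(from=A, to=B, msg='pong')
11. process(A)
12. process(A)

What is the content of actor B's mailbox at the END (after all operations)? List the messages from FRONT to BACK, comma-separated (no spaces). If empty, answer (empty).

After 1 (process(A)): A:[] B:[]
After 2 (send(from=A, to=B, msg='hello')): A:[] B:[hello]
After 3 (send(from=A, to=B, msg='start')): A:[] B:[hello,start]
After 4 (send(from=A, to=B, msg='req')): A:[] B:[hello,start,req]
After 5 (send(from=A, to=B, msg='ok')): A:[] B:[hello,start,req,ok]
After 6 (send(from=B, to=A, msg='tick')): A:[tick] B:[hello,start,req,ok]
After 7 (send(from=B, to=A, msg='err')): A:[tick,err] B:[hello,start,req,ok]
After 8 (send(from=B, to=A, msg='done')): A:[tick,err,done] B:[hello,start,req,ok]
After 9 (send(from=A, to=B, msg='resp')): A:[tick,err,done] B:[hello,start,req,ok,resp]
After 10 (send(from=A, to=B, msg='pong')): A:[tick,err,done] B:[hello,start,req,ok,resp,pong]
After 11 (process(A)): A:[err,done] B:[hello,start,req,ok,resp,pong]
After 12 (process(A)): A:[done] B:[hello,start,req,ok,resp,pong]

Answer: hello,start,req,ok,resp,pong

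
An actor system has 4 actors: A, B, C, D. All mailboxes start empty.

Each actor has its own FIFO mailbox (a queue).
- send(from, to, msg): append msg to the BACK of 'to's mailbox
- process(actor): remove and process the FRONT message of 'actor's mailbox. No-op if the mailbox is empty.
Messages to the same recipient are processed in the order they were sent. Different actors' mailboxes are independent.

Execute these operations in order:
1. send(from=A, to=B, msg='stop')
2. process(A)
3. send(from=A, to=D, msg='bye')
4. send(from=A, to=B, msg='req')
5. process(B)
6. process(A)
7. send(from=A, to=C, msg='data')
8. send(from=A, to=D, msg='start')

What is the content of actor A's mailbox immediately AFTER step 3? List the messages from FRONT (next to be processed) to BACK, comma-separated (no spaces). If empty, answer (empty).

After 1 (send(from=A, to=B, msg='stop')): A:[] B:[stop] C:[] D:[]
After 2 (process(A)): A:[] B:[stop] C:[] D:[]
After 3 (send(from=A, to=D, msg='bye')): A:[] B:[stop] C:[] D:[bye]

(empty)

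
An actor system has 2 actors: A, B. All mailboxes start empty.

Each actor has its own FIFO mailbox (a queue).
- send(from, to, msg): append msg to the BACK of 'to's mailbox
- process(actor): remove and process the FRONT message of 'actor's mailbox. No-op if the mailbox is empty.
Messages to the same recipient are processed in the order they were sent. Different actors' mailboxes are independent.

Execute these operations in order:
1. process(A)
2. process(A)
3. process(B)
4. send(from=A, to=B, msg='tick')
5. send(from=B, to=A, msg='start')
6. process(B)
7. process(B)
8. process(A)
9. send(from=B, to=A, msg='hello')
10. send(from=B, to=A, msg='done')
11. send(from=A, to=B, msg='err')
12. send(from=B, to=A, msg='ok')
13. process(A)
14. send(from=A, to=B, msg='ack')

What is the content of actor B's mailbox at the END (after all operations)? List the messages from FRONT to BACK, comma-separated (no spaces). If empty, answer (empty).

After 1 (process(A)): A:[] B:[]
After 2 (process(A)): A:[] B:[]
After 3 (process(B)): A:[] B:[]
After 4 (send(from=A, to=B, msg='tick')): A:[] B:[tick]
After 5 (send(from=B, to=A, msg='start')): A:[start] B:[tick]
After 6 (process(B)): A:[start] B:[]
After 7 (process(B)): A:[start] B:[]
After 8 (process(A)): A:[] B:[]
After 9 (send(from=B, to=A, msg='hello')): A:[hello] B:[]
After 10 (send(from=B, to=A, msg='done')): A:[hello,done] B:[]
After 11 (send(from=A, to=B, msg='err')): A:[hello,done] B:[err]
After 12 (send(from=B, to=A, msg='ok')): A:[hello,done,ok] B:[err]
After 13 (process(A)): A:[done,ok] B:[err]
After 14 (send(from=A, to=B, msg='ack')): A:[done,ok] B:[err,ack]

Answer: err,ack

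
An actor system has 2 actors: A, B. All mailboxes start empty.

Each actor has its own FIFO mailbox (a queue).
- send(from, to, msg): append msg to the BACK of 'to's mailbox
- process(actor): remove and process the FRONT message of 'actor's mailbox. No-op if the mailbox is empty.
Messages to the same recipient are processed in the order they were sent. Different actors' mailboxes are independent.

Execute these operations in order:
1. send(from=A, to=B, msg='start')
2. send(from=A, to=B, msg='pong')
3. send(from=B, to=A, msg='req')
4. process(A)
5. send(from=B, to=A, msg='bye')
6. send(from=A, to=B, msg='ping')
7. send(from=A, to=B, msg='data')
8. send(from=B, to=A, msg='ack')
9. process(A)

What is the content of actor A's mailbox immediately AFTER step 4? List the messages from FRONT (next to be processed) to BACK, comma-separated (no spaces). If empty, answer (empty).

After 1 (send(from=A, to=B, msg='start')): A:[] B:[start]
After 2 (send(from=A, to=B, msg='pong')): A:[] B:[start,pong]
After 3 (send(from=B, to=A, msg='req')): A:[req] B:[start,pong]
After 4 (process(A)): A:[] B:[start,pong]

(empty)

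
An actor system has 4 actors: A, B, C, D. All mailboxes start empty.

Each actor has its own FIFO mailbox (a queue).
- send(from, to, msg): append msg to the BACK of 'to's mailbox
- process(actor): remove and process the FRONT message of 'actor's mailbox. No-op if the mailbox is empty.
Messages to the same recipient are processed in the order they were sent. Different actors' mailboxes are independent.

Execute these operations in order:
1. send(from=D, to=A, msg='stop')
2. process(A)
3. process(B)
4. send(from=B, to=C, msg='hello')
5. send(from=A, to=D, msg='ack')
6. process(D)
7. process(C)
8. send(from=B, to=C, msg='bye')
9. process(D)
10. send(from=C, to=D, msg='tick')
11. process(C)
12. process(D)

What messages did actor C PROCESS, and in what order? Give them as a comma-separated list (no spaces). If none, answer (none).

Answer: hello,bye

Derivation:
After 1 (send(from=D, to=A, msg='stop')): A:[stop] B:[] C:[] D:[]
After 2 (process(A)): A:[] B:[] C:[] D:[]
After 3 (process(B)): A:[] B:[] C:[] D:[]
After 4 (send(from=B, to=C, msg='hello')): A:[] B:[] C:[hello] D:[]
After 5 (send(from=A, to=D, msg='ack')): A:[] B:[] C:[hello] D:[ack]
After 6 (process(D)): A:[] B:[] C:[hello] D:[]
After 7 (process(C)): A:[] B:[] C:[] D:[]
After 8 (send(from=B, to=C, msg='bye')): A:[] B:[] C:[bye] D:[]
After 9 (process(D)): A:[] B:[] C:[bye] D:[]
After 10 (send(from=C, to=D, msg='tick')): A:[] B:[] C:[bye] D:[tick]
After 11 (process(C)): A:[] B:[] C:[] D:[tick]
After 12 (process(D)): A:[] B:[] C:[] D:[]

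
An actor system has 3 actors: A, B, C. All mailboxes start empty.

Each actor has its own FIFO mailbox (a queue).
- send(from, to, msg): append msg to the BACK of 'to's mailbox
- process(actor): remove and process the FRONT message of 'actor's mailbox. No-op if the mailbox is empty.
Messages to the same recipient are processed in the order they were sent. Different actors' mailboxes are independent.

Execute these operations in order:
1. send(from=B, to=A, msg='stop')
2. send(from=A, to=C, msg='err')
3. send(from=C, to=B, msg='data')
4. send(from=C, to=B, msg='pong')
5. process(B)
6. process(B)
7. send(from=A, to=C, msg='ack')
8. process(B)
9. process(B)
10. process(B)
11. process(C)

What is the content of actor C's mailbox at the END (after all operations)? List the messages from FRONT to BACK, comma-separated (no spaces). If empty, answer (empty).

Answer: ack

Derivation:
After 1 (send(from=B, to=A, msg='stop')): A:[stop] B:[] C:[]
After 2 (send(from=A, to=C, msg='err')): A:[stop] B:[] C:[err]
After 3 (send(from=C, to=B, msg='data')): A:[stop] B:[data] C:[err]
After 4 (send(from=C, to=B, msg='pong')): A:[stop] B:[data,pong] C:[err]
After 5 (process(B)): A:[stop] B:[pong] C:[err]
After 6 (process(B)): A:[stop] B:[] C:[err]
After 7 (send(from=A, to=C, msg='ack')): A:[stop] B:[] C:[err,ack]
After 8 (process(B)): A:[stop] B:[] C:[err,ack]
After 9 (process(B)): A:[stop] B:[] C:[err,ack]
After 10 (process(B)): A:[stop] B:[] C:[err,ack]
After 11 (process(C)): A:[stop] B:[] C:[ack]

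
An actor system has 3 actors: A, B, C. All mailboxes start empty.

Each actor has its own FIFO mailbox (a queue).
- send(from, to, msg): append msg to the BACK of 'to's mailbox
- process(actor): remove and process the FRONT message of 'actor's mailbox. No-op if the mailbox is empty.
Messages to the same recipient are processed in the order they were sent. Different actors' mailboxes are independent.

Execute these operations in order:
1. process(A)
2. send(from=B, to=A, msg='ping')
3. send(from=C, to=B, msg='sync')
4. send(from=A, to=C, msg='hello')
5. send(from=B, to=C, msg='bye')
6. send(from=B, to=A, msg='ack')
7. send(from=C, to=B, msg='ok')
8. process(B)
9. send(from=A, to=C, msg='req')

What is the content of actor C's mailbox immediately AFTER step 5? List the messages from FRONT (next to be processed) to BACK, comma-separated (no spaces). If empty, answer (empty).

After 1 (process(A)): A:[] B:[] C:[]
After 2 (send(from=B, to=A, msg='ping')): A:[ping] B:[] C:[]
After 3 (send(from=C, to=B, msg='sync')): A:[ping] B:[sync] C:[]
After 4 (send(from=A, to=C, msg='hello')): A:[ping] B:[sync] C:[hello]
After 5 (send(from=B, to=C, msg='bye')): A:[ping] B:[sync] C:[hello,bye]

hello,bye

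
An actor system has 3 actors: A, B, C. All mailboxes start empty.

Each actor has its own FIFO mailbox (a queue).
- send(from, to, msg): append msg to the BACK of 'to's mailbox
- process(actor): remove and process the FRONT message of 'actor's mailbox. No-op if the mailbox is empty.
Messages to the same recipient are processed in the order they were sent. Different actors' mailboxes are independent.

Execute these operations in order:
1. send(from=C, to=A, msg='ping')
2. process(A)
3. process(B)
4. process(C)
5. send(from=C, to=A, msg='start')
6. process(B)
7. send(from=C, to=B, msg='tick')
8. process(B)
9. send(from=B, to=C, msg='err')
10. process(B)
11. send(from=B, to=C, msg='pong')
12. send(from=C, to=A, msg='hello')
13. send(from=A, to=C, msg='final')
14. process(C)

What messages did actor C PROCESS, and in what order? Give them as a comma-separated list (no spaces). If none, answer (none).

Answer: err

Derivation:
After 1 (send(from=C, to=A, msg='ping')): A:[ping] B:[] C:[]
After 2 (process(A)): A:[] B:[] C:[]
After 3 (process(B)): A:[] B:[] C:[]
After 4 (process(C)): A:[] B:[] C:[]
After 5 (send(from=C, to=A, msg='start')): A:[start] B:[] C:[]
After 6 (process(B)): A:[start] B:[] C:[]
After 7 (send(from=C, to=B, msg='tick')): A:[start] B:[tick] C:[]
After 8 (process(B)): A:[start] B:[] C:[]
After 9 (send(from=B, to=C, msg='err')): A:[start] B:[] C:[err]
After 10 (process(B)): A:[start] B:[] C:[err]
After 11 (send(from=B, to=C, msg='pong')): A:[start] B:[] C:[err,pong]
After 12 (send(from=C, to=A, msg='hello')): A:[start,hello] B:[] C:[err,pong]
After 13 (send(from=A, to=C, msg='final')): A:[start,hello] B:[] C:[err,pong,final]
After 14 (process(C)): A:[start,hello] B:[] C:[pong,final]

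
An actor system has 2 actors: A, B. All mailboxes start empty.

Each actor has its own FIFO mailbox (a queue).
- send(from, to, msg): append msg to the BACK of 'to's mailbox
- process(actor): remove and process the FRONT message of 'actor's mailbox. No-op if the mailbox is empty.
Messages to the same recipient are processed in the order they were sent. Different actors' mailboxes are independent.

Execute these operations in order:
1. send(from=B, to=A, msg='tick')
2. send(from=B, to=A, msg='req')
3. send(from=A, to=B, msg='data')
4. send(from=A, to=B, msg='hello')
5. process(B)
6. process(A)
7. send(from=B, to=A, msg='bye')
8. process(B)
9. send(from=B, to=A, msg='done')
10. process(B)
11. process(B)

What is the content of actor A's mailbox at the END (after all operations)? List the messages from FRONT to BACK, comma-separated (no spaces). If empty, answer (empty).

After 1 (send(from=B, to=A, msg='tick')): A:[tick] B:[]
After 2 (send(from=B, to=A, msg='req')): A:[tick,req] B:[]
After 3 (send(from=A, to=B, msg='data')): A:[tick,req] B:[data]
After 4 (send(from=A, to=B, msg='hello')): A:[tick,req] B:[data,hello]
After 5 (process(B)): A:[tick,req] B:[hello]
After 6 (process(A)): A:[req] B:[hello]
After 7 (send(from=B, to=A, msg='bye')): A:[req,bye] B:[hello]
After 8 (process(B)): A:[req,bye] B:[]
After 9 (send(from=B, to=A, msg='done')): A:[req,bye,done] B:[]
After 10 (process(B)): A:[req,bye,done] B:[]
After 11 (process(B)): A:[req,bye,done] B:[]

Answer: req,bye,done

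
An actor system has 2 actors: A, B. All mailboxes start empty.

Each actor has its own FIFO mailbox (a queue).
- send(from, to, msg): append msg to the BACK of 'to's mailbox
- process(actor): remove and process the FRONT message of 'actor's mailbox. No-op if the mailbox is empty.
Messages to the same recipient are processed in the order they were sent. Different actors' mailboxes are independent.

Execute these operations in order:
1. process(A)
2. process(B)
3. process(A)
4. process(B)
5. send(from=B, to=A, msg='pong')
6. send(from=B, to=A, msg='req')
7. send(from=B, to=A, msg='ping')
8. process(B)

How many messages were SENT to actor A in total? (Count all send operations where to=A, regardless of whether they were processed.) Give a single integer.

Answer: 3

Derivation:
After 1 (process(A)): A:[] B:[]
After 2 (process(B)): A:[] B:[]
After 3 (process(A)): A:[] B:[]
After 4 (process(B)): A:[] B:[]
After 5 (send(from=B, to=A, msg='pong')): A:[pong] B:[]
After 6 (send(from=B, to=A, msg='req')): A:[pong,req] B:[]
After 7 (send(from=B, to=A, msg='ping')): A:[pong,req,ping] B:[]
After 8 (process(B)): A:[pong,req,ping] B:[]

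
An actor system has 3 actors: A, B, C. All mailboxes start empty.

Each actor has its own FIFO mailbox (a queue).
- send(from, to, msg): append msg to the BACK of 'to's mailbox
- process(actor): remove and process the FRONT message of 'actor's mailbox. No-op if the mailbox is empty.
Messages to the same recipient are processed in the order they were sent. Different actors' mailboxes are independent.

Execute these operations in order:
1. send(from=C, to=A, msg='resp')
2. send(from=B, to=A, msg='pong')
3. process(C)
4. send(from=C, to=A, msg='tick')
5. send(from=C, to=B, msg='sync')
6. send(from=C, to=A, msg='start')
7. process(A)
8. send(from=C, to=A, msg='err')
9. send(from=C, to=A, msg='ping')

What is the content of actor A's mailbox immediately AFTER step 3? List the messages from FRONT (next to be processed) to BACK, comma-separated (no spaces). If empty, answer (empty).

After 1 (send(from=C, to=A, msg='resp')): A:[resp] B:[] C:[]
After 2 (send(from=B, to=A, msg='pong')): A:[resp,pong] B:[] C:[]
After 3 (process(C)): A:[resp,pong] B:[] C:[]

resp,pong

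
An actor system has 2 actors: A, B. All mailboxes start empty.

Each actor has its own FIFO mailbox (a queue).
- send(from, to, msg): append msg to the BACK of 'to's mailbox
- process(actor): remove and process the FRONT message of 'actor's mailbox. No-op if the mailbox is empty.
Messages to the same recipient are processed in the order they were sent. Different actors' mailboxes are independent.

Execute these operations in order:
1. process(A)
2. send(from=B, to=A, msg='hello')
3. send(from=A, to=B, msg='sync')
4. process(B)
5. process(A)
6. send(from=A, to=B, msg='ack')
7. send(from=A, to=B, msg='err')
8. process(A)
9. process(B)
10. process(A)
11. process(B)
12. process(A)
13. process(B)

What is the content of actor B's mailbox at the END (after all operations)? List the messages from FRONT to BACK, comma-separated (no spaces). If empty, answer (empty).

After 1 (process(A)): A:[] B:[]
After 2 (send(from=B, to=A, msg='hello')): A:[hello] B:[]
After 3 (send(from=A, to=B, msg='sync')): A:[hello] B:[sync]
After 4 (process(B)): A:[hello] B:[]
After 5 (process(A)): A:[] B:[]
After 6 (send(from=A, to=B, msg='ack')): A:[] B:[ack]
After 7 (send(from=A, to=B, msg='err')): A:[] B:[ack,err]
After 8 (process(A)): A:[] B:[ack,err]
After 9 (process(B)): A:[] B:[err]
After 10 (process(A)): A:[] B:[err]
After 11 (process(B)): A:[] B:[]
After 12 (process(A)): A:[] B:[]
After 13 (process(B)): A:[] B:[]

Answer: (empty)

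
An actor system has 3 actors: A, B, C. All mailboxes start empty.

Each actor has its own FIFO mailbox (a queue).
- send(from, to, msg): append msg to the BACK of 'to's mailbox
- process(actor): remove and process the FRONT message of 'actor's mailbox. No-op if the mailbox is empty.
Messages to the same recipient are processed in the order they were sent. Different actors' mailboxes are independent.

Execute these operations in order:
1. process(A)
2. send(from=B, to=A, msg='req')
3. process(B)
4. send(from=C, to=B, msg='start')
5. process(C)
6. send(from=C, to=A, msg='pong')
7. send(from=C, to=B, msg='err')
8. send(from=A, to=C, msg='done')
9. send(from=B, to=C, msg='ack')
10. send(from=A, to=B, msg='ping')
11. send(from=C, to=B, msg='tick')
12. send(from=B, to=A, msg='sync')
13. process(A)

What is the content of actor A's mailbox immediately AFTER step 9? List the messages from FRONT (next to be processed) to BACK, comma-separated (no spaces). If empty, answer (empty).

After 1 (process(A)): A:[] B:[] C:[]
After 2 (send(from=B, to=A, msg='req')): A:[req] B:[] C:[]
After 3 (process(B)): A:[req] B:[] C:[]
After 4 (send(from=C, to=B, msg='start')): A:[req] B:[start] C:[]
After 5 (process(C)): A:[req] B:[start] C:[]
After 6 (send(from=C, to=A, msg='pong')): A:[req,pong] B:[start] C:[]
After 7 (send(from=C, to=B, msg='err')): A:[req,pong] B:[start,err] C:[]
After 8 (send(from=A, to=C, msg='done')): A:[req,pong] B:[start,err] C:[done]
After 9 (send(from=B, to=C, msg='ack')): A:[req,pong] B:[start,err] C:[done,ack]

req,pong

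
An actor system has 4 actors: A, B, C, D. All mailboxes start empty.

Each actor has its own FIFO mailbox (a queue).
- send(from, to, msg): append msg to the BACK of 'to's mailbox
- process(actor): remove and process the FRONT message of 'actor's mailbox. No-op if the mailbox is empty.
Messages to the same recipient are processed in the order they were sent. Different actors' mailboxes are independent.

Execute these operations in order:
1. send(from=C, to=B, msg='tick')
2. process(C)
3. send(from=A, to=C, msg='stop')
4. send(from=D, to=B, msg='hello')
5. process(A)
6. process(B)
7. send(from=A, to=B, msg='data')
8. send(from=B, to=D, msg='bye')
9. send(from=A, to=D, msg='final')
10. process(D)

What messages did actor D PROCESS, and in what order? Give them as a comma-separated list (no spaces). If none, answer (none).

After 1 (send(from=C, to=B, msg='tick')): A:[] B:[tick] C:[] D:[]
After 2 (process(C)): A:[] B:[tick] C:[] D:[]
After 3 (send(from=A, to=C, msg='stop')): A:[] B:[tick] C:[stop] D:[]
After 4 (send(from=D, to=B, msg='hello')): A:[] B:[tick,hello] C:[stop] D:[]
After 5 (process(A)): A:[] B:[tick,hello] C:[stop] D:[]
After 6 (process(B)): A:[] B:[hello] C:[stop] D:[]
After 7 (send(from=A, to=B, msg='data')): A:[] B:[hello,data] C:[stop] D:[]
After 8 (send(from=B, to=D, msg='bye')): A:[] B:[hello,data] C:[stop] D:[bye]
After 9 (send(from=A, to=D, msg='final')): A:[] B:[hello,data] C:[stop] D:[bye,final]
After 10 (process(D)): A:[] B:[hello,data] C:[stop] D:[final]

Answer: bye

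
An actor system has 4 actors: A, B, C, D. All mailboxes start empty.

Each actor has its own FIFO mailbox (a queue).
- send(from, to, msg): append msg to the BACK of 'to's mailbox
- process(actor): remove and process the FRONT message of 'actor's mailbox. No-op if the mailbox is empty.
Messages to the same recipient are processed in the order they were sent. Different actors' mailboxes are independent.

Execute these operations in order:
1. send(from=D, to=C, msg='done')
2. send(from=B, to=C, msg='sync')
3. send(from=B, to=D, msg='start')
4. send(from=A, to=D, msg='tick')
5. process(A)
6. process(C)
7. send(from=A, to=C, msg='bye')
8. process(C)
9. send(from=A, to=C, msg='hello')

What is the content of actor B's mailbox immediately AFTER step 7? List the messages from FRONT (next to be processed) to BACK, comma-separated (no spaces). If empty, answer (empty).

After 1 (send(from=D, to=C, msg='done')): A:[] B:[] C:[done] D:[]
After 2 (send(from=B, to=C, msg='sync')): A:[] B:[] C:[done,sync] D:[]
After 3 (send(from=B, to=D, msg='start')): A:[] B:[] C:[done,sync] D:[start]
After 4 (send(from=A, to=D, msg='tick')): A:[] B:[] C:[done,sync] D:[start,tick]
After 5 (process(A)): A:[] B:[] C:[done,sync] D:[start,tick]
After 6 (process(C)): A:[] B:[] C:[sync] D:[start,tick]
After 7 (send(from=A, to=C, msg='bye')): A:[] B:[] C:[sync,bye] D:[start,tick]

(empty)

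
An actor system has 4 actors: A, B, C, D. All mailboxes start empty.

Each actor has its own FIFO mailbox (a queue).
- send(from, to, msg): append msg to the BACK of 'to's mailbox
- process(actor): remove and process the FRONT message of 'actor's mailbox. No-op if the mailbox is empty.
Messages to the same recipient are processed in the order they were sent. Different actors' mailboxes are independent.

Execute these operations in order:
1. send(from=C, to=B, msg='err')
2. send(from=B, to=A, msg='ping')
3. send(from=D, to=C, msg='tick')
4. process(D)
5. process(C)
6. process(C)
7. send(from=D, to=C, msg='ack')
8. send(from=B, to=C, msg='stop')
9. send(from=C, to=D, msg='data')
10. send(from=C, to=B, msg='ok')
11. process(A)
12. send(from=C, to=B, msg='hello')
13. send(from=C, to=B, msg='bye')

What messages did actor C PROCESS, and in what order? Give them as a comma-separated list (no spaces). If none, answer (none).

After 1 (send(from=C, to=B, msg='err')): A:[] B:[err] C:[] D:[]
After 2 (send(from=B, to=A, msg='ping')): A:[ping] B:[err] C:[] D:[]
After 3 (send(from=D, to=C, msg='tick')): A:[ping] B:[err] C:[tick] D:[]
After 4 (process(D)): A:[ping] B:[err] C:[tick] D:[]
After 5 (process(C)): A:[ping] B:[err] C:[] D:[]
After 6 (process(C)): A:[ping] B:[err] C:[] D:[]
After 7 (send(from=D, to=C, msg='ack')): A:[ping] B:[err] C:[ack] D:[]
After 8 (send(from=B, to=C, msg='stop')): A:[ping] B:[err] C:[ack,stop] D:[]
After 9 (send(from=C, to=D, msg='data')): A:[ping] B:[err] C:[ack,stop] D:[data]
After 10 (send(from=C, to=B, msg='ok')): A:[ping] B:[err,ok] C:[ack,stop] D:[data]
After 11 (process(A)): A:[] B:[err,ok] C:[ack,stop] D:[data]
After 12 (send(from=C, to=B, msg='hello')): A:[] B:[err,ok,hello] C:[ack,stop] D:[data]
After 13 (send(from=C, to=B, msg='bye')): A:[] B:[err,ok,hello,bye] C:[ack,stop] D:[data]

Answer: tick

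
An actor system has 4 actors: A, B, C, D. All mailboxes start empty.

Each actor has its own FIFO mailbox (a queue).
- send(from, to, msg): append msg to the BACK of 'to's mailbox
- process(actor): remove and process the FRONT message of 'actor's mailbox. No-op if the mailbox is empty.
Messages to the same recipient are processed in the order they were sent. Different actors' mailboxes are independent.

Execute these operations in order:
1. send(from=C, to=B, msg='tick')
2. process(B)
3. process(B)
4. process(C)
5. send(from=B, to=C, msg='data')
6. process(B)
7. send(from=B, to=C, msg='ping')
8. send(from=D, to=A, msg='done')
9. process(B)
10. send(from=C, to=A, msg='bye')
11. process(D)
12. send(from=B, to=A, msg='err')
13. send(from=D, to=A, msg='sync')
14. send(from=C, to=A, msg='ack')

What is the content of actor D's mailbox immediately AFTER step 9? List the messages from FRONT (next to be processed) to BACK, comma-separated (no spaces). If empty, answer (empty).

After 1 (send(from=C, to=B, msg='tick')): A:[] B:[tick] C:[] D:[]
After 2 (process(B)): A:[] B:[] C:[] D:[]
After 3 (process(B)): A:[] B:[] C:[] D:[]
After 4 (process(C)): A:[] B:[] C:[] D:[]
After 5 (send(from=B, to=C, msg='data')): A:[] B:[] C:[data] D:[]
After 6 (process(B)): A:[] B:[] C:[data] D:[]
After 7 (send(from=B, to=C, msg='ping')): A:[] B:[] C:[data,ping] D:[]
After 8 (send(from=D, to=A, msg='done')): A:[done] B:[] C:[data,ping] D:[]
After 9 (process(B)): A:[done] B:[] C:[data,ping] D:[]

(empty)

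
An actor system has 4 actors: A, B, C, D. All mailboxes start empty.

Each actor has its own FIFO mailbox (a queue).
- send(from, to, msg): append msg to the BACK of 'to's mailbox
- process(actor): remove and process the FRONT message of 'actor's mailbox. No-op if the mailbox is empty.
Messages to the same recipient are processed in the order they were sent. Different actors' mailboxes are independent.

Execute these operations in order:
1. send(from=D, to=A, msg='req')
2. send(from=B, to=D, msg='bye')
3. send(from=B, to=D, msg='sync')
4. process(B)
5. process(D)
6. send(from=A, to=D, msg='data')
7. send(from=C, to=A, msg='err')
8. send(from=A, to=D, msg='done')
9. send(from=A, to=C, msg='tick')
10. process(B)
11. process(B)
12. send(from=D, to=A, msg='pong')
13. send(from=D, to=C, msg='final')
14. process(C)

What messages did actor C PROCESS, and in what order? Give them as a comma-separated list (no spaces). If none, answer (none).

Answer: tick

Derivation:
After 1 (send(from=D, to=A, msg='req')): A:[req] B:[] C:[] D:[]
After 2 (send(from=B, to=D, msg='bye')): A:[req] B:[] C:[] D:[bye]
After 3 (send(from=B, to=D, msg='sync')): A:[req] B:[] C:[] D:[bye,sync]
After 4 (process(B)): A:[req] B:[] C:[] D:[bye,sync]
After 5 (process(D)): A:[req] B:[] C:[] D:[sync]
After 6 (send(from=A, to=D, msg='data')): A:[req] B:[] C:[] D:[sync,data]
After 7 (send(from=C, to=A, msg='err')): A:[req,err] B:[] C:[] D:[sync,data]
After 8 (send(from=A, to=D, msg='done')): A:[req,err] B:[] C:[] D:[sync,data,done]
After 9 (send(from=A, to=C, msg='tick')): A:[req,err] B:[] C:[tick] D:[sync,data,done]
After 10 (process(B)): A:[req,err] B:[] C:[tick] D:[sync,data,done]
After 11 (process(B)): A:[req,err] B:[] C:[tick] D:[sync,data,done]
After 12 (send(from=D, to=A, msg='pong')): A:[req,err,pong] B:[] C:[tick] D:[sync,data,done]
After 13 (send(from=D, to=C, msg='final')): A:[req,err,pong] B:[] C:[tick,final] D:[sync,data,done]
After 14 (process(C)): A:[req,err,pong] B:[] C:[final] D:[sync,data,done]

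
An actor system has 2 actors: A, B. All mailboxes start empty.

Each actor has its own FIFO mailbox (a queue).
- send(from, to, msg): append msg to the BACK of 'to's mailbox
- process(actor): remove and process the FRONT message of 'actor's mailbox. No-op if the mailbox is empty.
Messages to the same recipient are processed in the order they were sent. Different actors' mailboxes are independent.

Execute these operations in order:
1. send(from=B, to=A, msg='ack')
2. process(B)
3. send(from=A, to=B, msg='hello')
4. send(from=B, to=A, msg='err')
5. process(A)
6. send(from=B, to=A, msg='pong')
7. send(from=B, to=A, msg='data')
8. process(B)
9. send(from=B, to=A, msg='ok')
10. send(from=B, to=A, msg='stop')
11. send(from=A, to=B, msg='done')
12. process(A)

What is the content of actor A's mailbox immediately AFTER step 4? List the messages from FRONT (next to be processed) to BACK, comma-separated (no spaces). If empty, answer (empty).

After 1 (send(from=B, to=A, msg='ack')): A:[ack] B:[]
After 2 (process(B)): A:[ack] B:[]
After 3 (send(from=A, to=B, msg='hello')): A:[ack] B:[hello]
After 4 (send(from=B, to=A, msg='err')): A:[ack,err] B:[hello]

ack,err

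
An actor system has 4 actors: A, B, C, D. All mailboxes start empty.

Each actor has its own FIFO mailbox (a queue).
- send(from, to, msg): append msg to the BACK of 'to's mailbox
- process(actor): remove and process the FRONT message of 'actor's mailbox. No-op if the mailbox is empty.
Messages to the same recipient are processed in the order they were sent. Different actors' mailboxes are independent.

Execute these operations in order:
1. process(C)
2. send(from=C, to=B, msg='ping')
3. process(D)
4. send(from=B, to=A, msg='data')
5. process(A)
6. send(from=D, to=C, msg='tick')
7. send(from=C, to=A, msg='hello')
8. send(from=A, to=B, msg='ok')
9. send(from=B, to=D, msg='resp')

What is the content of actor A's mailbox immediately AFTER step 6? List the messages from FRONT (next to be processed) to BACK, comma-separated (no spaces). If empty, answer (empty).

After 1 (process(C)): A:[] B:[] C:[] D:[]
After 2 (send(from=C, to=B, msg='ping')): A:[] B:[ping] C:[] D:[]
After 3 (process(D)): A:[] B:[ping] C:[] D:[]
After 4 (send(from=B, to=A, msg='data')): A:[data] B:[ping] C:[] D:[]
After 5 (process(A)): A:[] B:[ping] C:[] D:[]
After 6 (send(from=D, to=C, msg='tick')): A:[] B:[ping] C:[tick] D:[]

(empty)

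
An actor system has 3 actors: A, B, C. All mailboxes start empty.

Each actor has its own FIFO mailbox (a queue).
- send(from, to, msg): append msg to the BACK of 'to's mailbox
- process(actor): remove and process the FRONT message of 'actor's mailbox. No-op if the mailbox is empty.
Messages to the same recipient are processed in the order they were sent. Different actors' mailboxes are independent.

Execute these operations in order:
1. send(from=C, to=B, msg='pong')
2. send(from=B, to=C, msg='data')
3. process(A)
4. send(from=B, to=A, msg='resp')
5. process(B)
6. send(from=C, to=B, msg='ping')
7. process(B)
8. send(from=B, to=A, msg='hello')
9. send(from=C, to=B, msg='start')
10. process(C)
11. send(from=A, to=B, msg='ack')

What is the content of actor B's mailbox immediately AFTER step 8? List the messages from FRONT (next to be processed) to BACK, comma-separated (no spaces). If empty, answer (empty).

After 1 (send(from=C, to=B, msg='pong')): A:[] B:[pong] C:[]
After 2 (send(from=B, to=C, msg='data')): A:[] B:[pong] C:[data]
After 3 (process(A)): A:[] B:[pong] C:[data]
After 4 (send(from=B, to=A, msg='resp')): A:[resp] B:[pong] C:[data]
After 5 (process(B)): A:[resp] B:[] C:[data]
After 6 (send(from=C, to=B, msg='ping')): A:[resp] B:[ping] C:[data]
After 7 (process(B)): A:[resp] B:[] C:[data]
After 8 (send(from=B, to=A, msg='hello')): A:[resp,hello] B:[] C:[data]

(empty)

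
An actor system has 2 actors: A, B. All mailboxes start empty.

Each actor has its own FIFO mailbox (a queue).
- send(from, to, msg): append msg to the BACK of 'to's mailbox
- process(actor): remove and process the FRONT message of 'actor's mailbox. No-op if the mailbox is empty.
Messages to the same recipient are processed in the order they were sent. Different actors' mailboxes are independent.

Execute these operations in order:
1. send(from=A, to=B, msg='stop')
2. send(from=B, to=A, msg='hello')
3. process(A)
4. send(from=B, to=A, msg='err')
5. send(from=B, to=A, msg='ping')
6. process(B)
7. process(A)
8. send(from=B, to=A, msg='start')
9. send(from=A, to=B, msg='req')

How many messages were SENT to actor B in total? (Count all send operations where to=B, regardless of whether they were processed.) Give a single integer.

After 1 (send(from=A, to=B, msg='stop')): A:[] B:[stop]
After 2 (send(from=B, to=A, msg='hello')): A:[hello] B:[stop]
After 3 (process(A)): A:[] B:[stop]
After 4 (send(from=B, to=A, msg='err')): A:[err] B:[stop]
After 5 (send(from=B, to=A, msg='ping')): A:[err,ping] B:[stop]
After 6 (process(B)): A:[err,ping] B:[]
After 7 (process(A)): A:[ping] B:[]
After 8 (send(from=B, to=A, msg='start')): A:[ping,start] B:[]
After 9 (send(from=A, to=B, msg='req')): A:[ping,start] B:[req]

Answer: 2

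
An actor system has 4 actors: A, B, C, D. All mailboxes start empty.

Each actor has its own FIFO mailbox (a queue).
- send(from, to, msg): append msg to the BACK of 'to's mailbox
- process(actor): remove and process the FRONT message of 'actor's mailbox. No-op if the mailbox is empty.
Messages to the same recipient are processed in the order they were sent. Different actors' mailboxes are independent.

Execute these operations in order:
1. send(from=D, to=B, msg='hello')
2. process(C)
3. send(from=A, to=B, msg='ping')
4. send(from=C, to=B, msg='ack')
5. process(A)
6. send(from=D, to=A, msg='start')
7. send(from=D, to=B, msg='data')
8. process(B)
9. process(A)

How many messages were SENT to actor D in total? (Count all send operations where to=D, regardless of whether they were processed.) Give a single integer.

After 1 (send(from=D, to=B, msg='hello')): A:[] B:[hello] C:[] D:[]
After 2 (process(C)): A:[] B:[hello] C:[] D:[]
After 3 (send(from=A, to=B, msg='ping')): A:[] B:[hello,ping] C:[] D:[]
After 4 (send(from=C, to=B, msg='ack')): A:[] B:[hello,ping,ack] C:[] D:[]
After 5 (process(A)): A:[] B:[hello,ping,ack] C:[] D:[]
After 6 (send(from=D, to=A, msg='start')): A:[start] B:[hello,ping,ack] C:[] D:[]
After 7 (send(from=D, to=B, msg='data')): A:[start] B:[hello,ping,ack,data] C:[] D:[]
After 8 (process(B)): A:[start] B:[ping,ack,data] C:[] D:[]
After 9 (process(A)): A:[] B:[ping,ack,data] C:[] D:[]

Answer: 0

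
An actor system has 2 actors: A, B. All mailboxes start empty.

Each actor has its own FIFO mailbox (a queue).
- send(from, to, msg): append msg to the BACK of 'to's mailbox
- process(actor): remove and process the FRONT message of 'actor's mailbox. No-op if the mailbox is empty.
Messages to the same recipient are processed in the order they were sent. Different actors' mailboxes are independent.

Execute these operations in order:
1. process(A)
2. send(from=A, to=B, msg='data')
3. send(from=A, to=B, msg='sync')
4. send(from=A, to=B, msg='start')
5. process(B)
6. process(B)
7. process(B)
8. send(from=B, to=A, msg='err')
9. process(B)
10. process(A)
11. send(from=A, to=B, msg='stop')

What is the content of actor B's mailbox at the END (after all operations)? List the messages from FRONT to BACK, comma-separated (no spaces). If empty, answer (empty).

After 1 (process(A)): A:[] B:[]
After 2 (send(from=A, to=B, msg='data')): A:[] B:[data]
After 3 (send(from=A, to=B, msg='sync')): A:[] B:[data,sync]
After 4 (send(from=A, to=B, msg='start')): A:[] B:[data,sync,start]
After 5 (process(B)): A:[] B:[sync,start]
After 6 (process(B)): A:[] B:[start]
After 7 (process(B)): A:[] B:[]
After 8 (send(from=B, to=A, msg='err')): A:[err] B:[]
After 9 (process(B)): A:[err] B:[]
After 10 (process(A)): A:[] B:[]
After 11 (send(from=A, to=B, msg='stop')): A:[] B:[stop]

Answer: stop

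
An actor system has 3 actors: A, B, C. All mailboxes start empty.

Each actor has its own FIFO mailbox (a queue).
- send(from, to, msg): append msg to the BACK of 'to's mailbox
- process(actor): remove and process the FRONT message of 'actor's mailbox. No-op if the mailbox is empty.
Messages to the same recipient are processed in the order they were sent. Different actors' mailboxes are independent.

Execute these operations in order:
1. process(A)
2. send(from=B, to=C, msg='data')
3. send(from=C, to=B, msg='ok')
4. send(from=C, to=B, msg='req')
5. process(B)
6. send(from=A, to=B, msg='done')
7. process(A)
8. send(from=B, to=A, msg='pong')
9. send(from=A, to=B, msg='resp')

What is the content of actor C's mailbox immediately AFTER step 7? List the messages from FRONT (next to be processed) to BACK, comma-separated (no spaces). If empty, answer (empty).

After 1 (process(A)): A:[] B:[] C:[]
After 2 (send(from=B, to=C, msg='data')): A:[] B:[] C:[data]
After 3 (send(from=C, to=B, msg='ok')): A:[] B:[ok] C:[data]
After 4 (send(from=C, to=B, msg='req')): A:[] B:[ok,req] C:[data]
After 5 (process(B)): A:[] B:[req] C:[data]
After 6 (send(from=A, to=B, msg='done')): A:[] B:[req,done] C:[data]
After 7 (process(A)): A:[] B:[req,done] C:[data]

data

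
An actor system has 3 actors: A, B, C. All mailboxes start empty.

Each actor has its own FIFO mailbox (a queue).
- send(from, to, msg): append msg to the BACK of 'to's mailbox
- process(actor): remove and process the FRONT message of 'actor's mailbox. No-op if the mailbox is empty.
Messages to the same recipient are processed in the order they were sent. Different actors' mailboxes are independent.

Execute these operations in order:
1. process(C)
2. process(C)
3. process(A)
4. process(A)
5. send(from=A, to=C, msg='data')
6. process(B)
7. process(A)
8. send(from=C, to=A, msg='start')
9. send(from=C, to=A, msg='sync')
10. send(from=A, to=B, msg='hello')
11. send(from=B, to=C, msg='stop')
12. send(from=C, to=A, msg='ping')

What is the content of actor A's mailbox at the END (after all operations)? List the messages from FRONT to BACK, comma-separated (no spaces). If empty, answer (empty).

Answer: start,sync,ping

Derivation:
After 1 (process(C)): A:[] B:[] C:[]
After 2 (process(C)): A:[] B:[] C:[]
After 3 (process(A)): A:[] B:[] C:[]
After 4 (process(A)): A:[] B:[] C:[]
After 5 (send(from=A, to=C, msg='data')): A:[] B:[] C:[data]
After 6 (process(B)): A:[] B:[] C:[data]
After 7 (process(A)): A:[] B:[] C:[data]
After 8 (send(from=C, to=A, msg='start')): A:[start] B:[] C:[data]
After 9 (send(from=C, to=A, msg='sync')): A:[start,sync] B:[] C:[data]
After 10 (send(from=A, to=B, msg='hello')): A:[start,sync] B:[hello] C:[data]
After 11 (send(from=B, to=C, msg='stop')): A:[start,sync] B:[hello] C:[data,stop]
After 12 (send(from=C, to=A, msg='ping')): A:[start,sync,ping] B:[hello] C:[data,stop]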